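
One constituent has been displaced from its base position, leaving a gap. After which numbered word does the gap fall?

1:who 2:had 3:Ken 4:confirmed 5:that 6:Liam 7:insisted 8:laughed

The displaced element is "who" (word 1).
It is linked across 2 clause boundaries (that → Ø).
It functions as the subject of "laughed", so the gap sits immediately after word 7 ("insisted").
Base order: Ken had confirmed that Liam insisted that who laughed.

7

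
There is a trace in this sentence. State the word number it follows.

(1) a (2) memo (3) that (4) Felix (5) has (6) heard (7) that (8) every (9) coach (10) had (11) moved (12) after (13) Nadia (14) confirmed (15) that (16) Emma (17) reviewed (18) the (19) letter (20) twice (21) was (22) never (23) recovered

11

The displaced element is "a memo" (word 2).
It is linked across 1 clause boundary (that).
It functions as the direct object of "moved", so the gap sits immediately after word 11 ("moved").
Base order: Felix has heard that every coach had moved a memo after Nadia confirmed that Emma reviewed the letter twice.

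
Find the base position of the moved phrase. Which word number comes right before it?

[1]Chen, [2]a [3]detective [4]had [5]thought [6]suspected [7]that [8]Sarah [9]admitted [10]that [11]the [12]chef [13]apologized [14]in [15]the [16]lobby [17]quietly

5

The displaced element is "Chen" (word 1).
It is linked across 1 clause boundary (Ø).
It functions as the subject of "suspected", so the gap sits immediately after word 5 ("thought").
Base order: A detective had thought that Chen suspected that Sarah admitted that the chef apologized in the lobby quietly.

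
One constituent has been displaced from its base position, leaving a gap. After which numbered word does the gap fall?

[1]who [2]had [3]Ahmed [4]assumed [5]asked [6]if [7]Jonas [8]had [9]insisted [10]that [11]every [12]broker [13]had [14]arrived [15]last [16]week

4

The displaced element is "who" (word 1).
It is linked across 1 clause boundary (Ø).
It functions as the subject of "asked", so the gap sits immediately after word 4 ("assumed").
Base order: Ahmed had assumed that who asked if Jonas had insisted that every broker had arrived last week.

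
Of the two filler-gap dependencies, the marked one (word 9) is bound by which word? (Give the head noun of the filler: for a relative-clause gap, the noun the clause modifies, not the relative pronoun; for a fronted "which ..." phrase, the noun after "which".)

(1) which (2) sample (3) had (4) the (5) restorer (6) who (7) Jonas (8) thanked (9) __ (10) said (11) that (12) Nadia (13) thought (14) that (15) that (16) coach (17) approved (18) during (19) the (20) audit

5

The marked gap is inside the relative clause, the direct object of "thanked".
Its filler is the head noun "restorer" (via "who"), at word 5.
(The other dependency links word 2 to a gap after word 17.)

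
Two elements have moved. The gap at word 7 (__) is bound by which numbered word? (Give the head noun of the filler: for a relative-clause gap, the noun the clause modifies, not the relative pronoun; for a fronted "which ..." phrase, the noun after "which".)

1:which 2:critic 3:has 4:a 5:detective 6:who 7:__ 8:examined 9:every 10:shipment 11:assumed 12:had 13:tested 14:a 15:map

5

The marked gap is inside the relative clause, the subject of "examined".
Its filler is the head noun "detective" (via "who"), at word 5.
(The other dependency links word 2 to a gap after word 11.)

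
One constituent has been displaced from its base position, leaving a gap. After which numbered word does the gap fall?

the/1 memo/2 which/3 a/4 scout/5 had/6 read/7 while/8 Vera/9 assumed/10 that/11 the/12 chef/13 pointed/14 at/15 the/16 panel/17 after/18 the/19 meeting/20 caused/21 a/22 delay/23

7

The displaced element is "the memo" (word 2).
It functions as the direct object of "read", so the gap sits immediately after word 7 ("read").
Base order: A scout had read the memo while Vera assumed that the chef pointed at the panel after the meeting.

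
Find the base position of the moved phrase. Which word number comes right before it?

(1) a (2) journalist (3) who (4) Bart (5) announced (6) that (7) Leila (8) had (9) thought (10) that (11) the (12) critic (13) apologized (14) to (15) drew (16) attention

The displaced element is "a journalist" (word 2).
It is linked across 2 clause boundaries (that → that).
It functions as the object of the preposition "to" of "apologized", so the gap sits immediately after word 14 ("to").
Base order: Bart announced that Leila had thought that the critic apologized to a journalist.

14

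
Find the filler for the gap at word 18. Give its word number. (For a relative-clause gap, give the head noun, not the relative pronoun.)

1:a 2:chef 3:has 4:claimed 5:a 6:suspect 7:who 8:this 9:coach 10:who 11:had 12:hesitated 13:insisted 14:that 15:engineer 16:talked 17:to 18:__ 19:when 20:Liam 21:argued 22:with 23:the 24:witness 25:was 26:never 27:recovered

The gap at 18 is the prepositional object of "talked", inside a relative clause.
The relative pronoun is "who" (word 7); it is bound by the head noun immediately before it.
Its filler is the head noun "suspect", at word 6.

6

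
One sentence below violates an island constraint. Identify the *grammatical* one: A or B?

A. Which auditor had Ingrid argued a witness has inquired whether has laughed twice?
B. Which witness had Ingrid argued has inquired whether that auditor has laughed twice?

B

In A, the wh-phrase is extracted from inside a wh-island (introduced by "whether"), which blocks movement.
In B, the extraction path crosses only that-complement boundaries, which are transparent.
So B is grammatical.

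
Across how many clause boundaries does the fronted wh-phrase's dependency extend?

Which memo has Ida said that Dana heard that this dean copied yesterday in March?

"which memo" is extracted from the object of "copied".
Boundaries crossed, outermost first: [that], [that] — 2 in total.

2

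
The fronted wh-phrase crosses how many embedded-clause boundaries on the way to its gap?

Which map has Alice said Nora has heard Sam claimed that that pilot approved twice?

"which map" is extracted from the object of "approved".
Boundaries crossed, outermost first: [Ø], [Ø], [that] — 3 in total.

3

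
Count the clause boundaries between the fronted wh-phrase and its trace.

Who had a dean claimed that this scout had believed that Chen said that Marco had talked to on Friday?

"who" is extracted from the PP object of "talked".
Boundaries crossed, outermost first: [that], [that], [that] — 3 in total.

3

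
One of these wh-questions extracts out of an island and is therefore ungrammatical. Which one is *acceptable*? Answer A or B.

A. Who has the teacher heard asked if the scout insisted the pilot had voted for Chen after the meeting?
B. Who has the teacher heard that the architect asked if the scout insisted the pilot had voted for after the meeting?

A

In B, the wh-phrase is extracted from inside a wh-island (introduced by "if"), which blocks movement.
In A, the extraction path crosses only that-complement boundaries, which are transparent.
So A is grammatical.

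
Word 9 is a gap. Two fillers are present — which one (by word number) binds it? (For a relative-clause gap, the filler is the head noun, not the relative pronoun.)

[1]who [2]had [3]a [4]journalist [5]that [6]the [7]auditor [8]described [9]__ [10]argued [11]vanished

The marked gap is inside the relative clause, the direct object of "described".
Its filler is the head noun "journalist" (via "that"), at word 4.
(The other dependency links word 1 to a gap after word 10.)

4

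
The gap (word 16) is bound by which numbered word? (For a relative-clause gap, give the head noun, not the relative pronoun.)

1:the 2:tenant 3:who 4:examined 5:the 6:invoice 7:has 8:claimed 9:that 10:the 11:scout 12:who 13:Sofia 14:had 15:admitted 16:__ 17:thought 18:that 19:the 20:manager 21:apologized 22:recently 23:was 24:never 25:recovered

The gap at 16 is the subject of "thought", inside a relative clause.
The relative pronoun is "who" (word 12); it is bound by the head noun immediately before it.
Its filler is the head noun "scout", at word 11.

11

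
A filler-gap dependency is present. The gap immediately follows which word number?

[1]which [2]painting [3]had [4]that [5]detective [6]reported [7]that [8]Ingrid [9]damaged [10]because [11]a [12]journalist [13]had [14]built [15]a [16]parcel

9

The displaced element is "which painting" (word 2).
It is linked across 1 clause boundary (that).
It functions as the direct object of "damaged", so the gap sits immediately after word 9 ("damaged").
Base order: That detective had reported that Ingrid damaged which painting because a journalist had built a parcel.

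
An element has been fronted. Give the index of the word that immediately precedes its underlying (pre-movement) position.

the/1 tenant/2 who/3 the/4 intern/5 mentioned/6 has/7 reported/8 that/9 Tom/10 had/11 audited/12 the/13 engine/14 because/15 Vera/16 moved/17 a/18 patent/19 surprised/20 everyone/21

6

The displaced element is "the tenant" (word 2).
It is linked across 1 clause boundary (Ø).
It functions as the subject of "reported", so the gap sits immediately after word 6 ("mentioned").
Base order: The intern mentioned that the tenant has reported that Tom had audited the engine because Vera moved a patent.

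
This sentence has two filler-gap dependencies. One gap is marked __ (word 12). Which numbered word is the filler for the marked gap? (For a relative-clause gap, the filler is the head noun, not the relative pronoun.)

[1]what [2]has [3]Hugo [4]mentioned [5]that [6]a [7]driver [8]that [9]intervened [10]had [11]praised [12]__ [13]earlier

The marked gap is the direct object of "praised".
Its filler is the fronted wh-phrase "what", at word 1.
(The other dependency links word 7 to a gap after word 8.)

1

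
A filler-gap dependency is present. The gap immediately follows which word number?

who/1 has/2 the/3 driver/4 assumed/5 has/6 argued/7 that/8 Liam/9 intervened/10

5

The displaced element is "who" (word 1).
It is linked across 1 clause boundary (Ø).
It functions as the subject of "argued", so the gap sits immediately after word 5 ("assumed").
Base order: The driver has assumed who has argued that Liam intervened.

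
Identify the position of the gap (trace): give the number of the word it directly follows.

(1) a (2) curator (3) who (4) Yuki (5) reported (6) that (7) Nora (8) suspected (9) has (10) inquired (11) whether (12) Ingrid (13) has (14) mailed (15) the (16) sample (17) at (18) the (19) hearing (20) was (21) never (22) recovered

The displaced element is "a curator" (word 2).
It is linked across 2 clause boundaries (that → Ø).
It functions as the subject of "inquired", so the gap sits immediately after word 8 ("suspected").
Base order: Yuki reported that Nora suspected that a curator has inquired whether Ingrid has mailed the sample at the hearing.

8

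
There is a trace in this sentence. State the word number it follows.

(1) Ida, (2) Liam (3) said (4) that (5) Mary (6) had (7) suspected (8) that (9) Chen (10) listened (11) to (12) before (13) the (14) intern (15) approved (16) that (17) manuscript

11

The displaced element is "Ida" (word 1).
It is linked across 2 clause boundaries (that → that).
It functions as the object of the preposition "to" of "listened", so the gap sits immediately after word 11 ("to").
Base order: Liam said that Mary had suspected that Chen listened to Ida before the intern approved that manuscript.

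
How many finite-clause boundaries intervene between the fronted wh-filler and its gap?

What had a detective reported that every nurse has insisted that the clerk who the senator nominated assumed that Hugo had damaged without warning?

3

"what" is extracted from the object of "damaged".
Boundaries crossed, outermost first: [that], [that], [that] — 3 in total.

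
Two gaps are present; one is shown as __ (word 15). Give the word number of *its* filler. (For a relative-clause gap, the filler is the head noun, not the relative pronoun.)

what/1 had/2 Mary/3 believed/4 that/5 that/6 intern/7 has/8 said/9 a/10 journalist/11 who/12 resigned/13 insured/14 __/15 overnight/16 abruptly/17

The marked gap is the direct object of "insured".
Its filler is the fronted wh-phrase "what", at word 1.
(The other dependency links word 11 to a gap after word 12.)

1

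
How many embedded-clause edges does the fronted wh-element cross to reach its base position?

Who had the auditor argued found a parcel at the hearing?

"who" is extracted from the subject of "found".
Boundaries crossed, outermost first: [Ø] — 1 in total.

1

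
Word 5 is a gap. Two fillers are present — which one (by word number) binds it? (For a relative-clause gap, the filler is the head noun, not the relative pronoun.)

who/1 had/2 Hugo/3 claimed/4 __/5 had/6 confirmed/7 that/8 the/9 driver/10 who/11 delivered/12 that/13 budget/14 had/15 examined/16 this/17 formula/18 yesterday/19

1

The marked gap is the subject of "confirmed".
Its filler is the fronted wh-phrase "who", at word 1.
(The other dependency links word 10 to a gap after word 11.)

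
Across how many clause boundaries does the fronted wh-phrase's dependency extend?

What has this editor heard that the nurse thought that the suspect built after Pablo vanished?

2

"what" is extracted from the object of "built".
Boundaries crossed, outermost first: [that], [that] — 2 in total.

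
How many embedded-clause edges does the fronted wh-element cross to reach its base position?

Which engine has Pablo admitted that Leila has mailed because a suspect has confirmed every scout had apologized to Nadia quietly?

1

"which engine" is extracted from the object of "mailed".
Boundaries crossed, outermost first: [that] — 1 in total.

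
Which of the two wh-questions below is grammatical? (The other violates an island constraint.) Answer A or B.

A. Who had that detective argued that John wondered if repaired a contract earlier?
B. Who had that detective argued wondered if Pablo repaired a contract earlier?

In A, the wh-phrase is extracted from inside a wh-island (introduced by "if"), which blocks movement.
In B, the extraction path crosses only that-complement boundaries, which are transparent.
So B is grammatical.

B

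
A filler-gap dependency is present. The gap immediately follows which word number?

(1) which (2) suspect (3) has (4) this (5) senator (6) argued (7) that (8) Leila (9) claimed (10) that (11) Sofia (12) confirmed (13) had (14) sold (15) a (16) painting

12

The displaced element is "which suspect" (word 2).
It is linked across 3 clause boundaries (that → that → Ø).
It functions as the subject of "sold", so the gap sits immediately after word 12 ("confirmed").
Base order: This senator has argued that Leila claimed that Sofia confirmed that which suspect had sold a painting.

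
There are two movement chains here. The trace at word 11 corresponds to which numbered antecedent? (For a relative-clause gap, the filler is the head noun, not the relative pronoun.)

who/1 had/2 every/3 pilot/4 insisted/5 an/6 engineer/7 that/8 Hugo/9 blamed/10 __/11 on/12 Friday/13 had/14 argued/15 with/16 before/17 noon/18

7

The marked gap is inside the relative clause, the direct object of "blamed".
Its filler is the head noun "engineer" (via "that"), at word 7.
(The other dependency links word 1 to a gap after word 16.)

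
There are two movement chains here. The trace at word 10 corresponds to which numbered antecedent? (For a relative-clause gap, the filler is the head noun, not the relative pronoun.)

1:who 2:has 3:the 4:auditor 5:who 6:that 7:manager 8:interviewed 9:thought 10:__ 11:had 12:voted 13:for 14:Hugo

The marked gap is the subject of "voted".
Its filler is the fronted wh-phrase "who", at word 1.
(The other dependency links word 4 to a gap after word 8.)

1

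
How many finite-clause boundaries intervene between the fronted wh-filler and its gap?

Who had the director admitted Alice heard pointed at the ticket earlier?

"who" is extracted from the subject of "pointed".
Boundaries crossed, outermost first: [Ø], [Ø] — 2 in total.

2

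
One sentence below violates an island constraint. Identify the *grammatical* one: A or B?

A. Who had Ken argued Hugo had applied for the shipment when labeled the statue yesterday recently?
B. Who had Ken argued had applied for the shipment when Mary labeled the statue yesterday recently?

B

In A, the wh-phrase is extracted from inside an adjunct island (introduced by "when"), which blocks movement.
In B, the extraction path crosses only that-complement boundaries, which are transparent.
So B is grammatical.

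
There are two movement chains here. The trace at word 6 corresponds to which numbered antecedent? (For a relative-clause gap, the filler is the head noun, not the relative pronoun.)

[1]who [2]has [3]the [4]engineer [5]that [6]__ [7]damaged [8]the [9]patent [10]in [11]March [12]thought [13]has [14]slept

The marked gap is inside the relative clause, the subject of "damaged".
Its filler is the head noun "engineer" (via "that"), at word 4.
(The other dependency links word 1 to a gap after word 12.)

4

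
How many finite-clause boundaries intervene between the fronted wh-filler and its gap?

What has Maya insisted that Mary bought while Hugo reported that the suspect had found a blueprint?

1

"what" is extracted from the object of "bought".
Boundaries crossed, outermost first: [that] — 1 in total.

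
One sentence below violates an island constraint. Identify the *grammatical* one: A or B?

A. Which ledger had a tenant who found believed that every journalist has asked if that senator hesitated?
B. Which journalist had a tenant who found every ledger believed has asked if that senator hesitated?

In A, the wh-phrase is extracted from inside a complex-NP island (relative clause) (introduced by "who"), which blocks movement.
In B, the extraction path crosses only that-complement boundaries, which are transparent.
So B is grammatical.

B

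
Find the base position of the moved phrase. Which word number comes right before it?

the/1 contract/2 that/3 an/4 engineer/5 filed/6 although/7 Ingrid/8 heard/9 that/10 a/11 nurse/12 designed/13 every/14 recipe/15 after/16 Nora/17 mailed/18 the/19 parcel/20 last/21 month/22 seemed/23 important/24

6

The displaced element is "the contract" (word 2).
It functions as the direct object of "filed", so the gap sits immediately after word 6 ("filed").
Base order: An engineer filed the contract although Ingrid heard that a nurse designed every recipe after Nora mailed the parcel last month.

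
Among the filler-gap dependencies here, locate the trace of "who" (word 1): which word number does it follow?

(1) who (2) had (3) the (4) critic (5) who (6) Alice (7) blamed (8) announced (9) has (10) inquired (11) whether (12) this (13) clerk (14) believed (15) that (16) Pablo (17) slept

8

The displaced element is "who" (word 1).
It is linked across 1 clause boundary (Ø).
It functions as the subject of "inquired", so the gap sits immediately after word 8 ("announced").
Base order: The critic who Alice blamed had announced that who has inquired whether this clerk believed that Pablo slept.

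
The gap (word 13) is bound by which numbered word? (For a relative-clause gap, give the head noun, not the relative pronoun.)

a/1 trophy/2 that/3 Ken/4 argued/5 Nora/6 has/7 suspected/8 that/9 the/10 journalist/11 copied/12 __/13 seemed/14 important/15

The gap at 13 is the object of "copied", inside a relative clause.
The relative pronoun is "that" (word 3); it is bound by the head noun immediately before it.
Its filler is the head noun "trophy", at word 2.

2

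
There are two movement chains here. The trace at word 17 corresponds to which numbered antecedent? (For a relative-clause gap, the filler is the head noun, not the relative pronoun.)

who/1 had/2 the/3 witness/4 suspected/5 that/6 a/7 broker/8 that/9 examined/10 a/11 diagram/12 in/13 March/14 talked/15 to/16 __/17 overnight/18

The marked gap is the object of the preposition "to" of "talked".
Its filler is the fronted wh-phrase "who", at word 1.
(The other dependency links word 8 to a gap after word 9.)

1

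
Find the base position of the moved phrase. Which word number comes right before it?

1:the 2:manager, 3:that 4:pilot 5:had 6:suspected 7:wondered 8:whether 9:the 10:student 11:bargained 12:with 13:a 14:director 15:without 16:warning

The displaced element is "the manager" (word 2).
It is linked across 1 clause boundary (Ø).
It functions as the subject of "wondered", so the gap sits immediately after word 6 ("suspected").
Base order: That pilot had suspected the manager wondered whether the student bargained with a director without warning.

6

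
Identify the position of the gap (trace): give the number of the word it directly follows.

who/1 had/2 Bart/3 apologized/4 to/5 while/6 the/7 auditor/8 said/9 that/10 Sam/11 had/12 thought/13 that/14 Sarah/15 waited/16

The displaced element is "who" (word 1).
It functions as the object of the preposition "to" of "apologized", so the gap sits immediately after word 5 ("to").
Base order: Bart had apologized to who while the auditor said that Sam had thought that Sarah waited.

5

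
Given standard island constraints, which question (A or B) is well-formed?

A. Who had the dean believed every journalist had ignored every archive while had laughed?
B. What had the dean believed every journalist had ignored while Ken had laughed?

B

In A, the wh-phrase is extracted from inside an adjunct island (introduced by "while"), which blocks movement.
In B, the extraction path crosses only that-complement boundaries, which are transparent.
So B is grammatical.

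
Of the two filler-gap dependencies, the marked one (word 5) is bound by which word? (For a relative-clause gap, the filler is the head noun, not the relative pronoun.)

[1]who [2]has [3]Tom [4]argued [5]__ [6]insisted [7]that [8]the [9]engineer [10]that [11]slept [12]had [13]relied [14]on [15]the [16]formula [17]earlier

1

The marked gap is the subject of "insisted".
Its filler is the fronted wh-phrase "who", at word 1.
(The other dependency links word 9 to a gap after word 10.)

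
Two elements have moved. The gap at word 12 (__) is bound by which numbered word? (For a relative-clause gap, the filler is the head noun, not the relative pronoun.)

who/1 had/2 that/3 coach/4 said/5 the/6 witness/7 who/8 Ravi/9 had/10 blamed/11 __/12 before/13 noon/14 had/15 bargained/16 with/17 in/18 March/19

7

The marked gap is inside the relative clause, the direct object of "blamed".
Its filler is the head noun "witness" (via "who"), at word 7.
(The other dependency links word 1 to a gap after word 17.)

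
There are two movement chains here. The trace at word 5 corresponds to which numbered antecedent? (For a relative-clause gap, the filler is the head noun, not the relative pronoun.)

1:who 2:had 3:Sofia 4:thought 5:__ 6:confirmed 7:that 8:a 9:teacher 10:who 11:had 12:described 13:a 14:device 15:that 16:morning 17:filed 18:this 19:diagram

1

The marked gap is the subject of "confirmed".
Its filler is the fronted wh-phrase "who", at word 1.
(The other dependency links word 9 to a gap after word 10.)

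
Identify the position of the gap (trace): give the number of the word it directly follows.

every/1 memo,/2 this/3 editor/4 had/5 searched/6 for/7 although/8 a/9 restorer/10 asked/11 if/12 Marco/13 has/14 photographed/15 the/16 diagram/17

The displaced element is "every memo" (word 2).
It functions as the object of the preposition "for" of "searched", so the gap sits immediately after word 7 ("for").
Base order: This editor had searched for every memo although a restorer asked if Marco has photographed the diagram.

7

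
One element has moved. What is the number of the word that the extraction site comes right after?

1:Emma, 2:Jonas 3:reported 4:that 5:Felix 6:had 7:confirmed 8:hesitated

7

The displaced element is "Emma" (word 1).
It is linked across 2 clause boundaries (that → Ø).
It functions as the subject of "hesitated", so the gap sits immediately after word 7 ("confirmed").
Base order: Jonas reported that Felix had confirmed that Emma hesitated.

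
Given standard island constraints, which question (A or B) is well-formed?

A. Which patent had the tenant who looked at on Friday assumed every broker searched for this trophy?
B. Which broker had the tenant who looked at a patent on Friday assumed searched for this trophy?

B

In A, the wh-phrase is extracted from inside a complex-NP island (relative clause) (introduced by "who"), which blocks movement.
In B, the extraction path crosses only that-complement boundaries, which are transparent.
So B is grammatical.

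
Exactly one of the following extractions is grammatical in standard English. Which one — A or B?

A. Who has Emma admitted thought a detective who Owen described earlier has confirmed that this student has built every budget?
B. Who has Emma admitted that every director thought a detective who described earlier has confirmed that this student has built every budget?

In B, the wh-phrase is extracted from inside a complex-NP island (relative clause) (introduced by "who"), which blocks movement.
In A, the extraction path crosses only that-complement boundaries, which are transparent.
So A is grammatical.

A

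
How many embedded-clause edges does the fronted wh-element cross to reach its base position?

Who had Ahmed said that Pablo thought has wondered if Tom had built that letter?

2

"who" is extracted from the subject of "wondered".
Boundaries crossed, outermost first: [that], [Ø] — 2 in total.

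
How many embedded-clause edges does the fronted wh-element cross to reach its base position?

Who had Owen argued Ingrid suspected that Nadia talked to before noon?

"who" is extracted from the PP object of "talked".
Boundaries crossed, outermost first: [Ø], [that] — 2 in total.

2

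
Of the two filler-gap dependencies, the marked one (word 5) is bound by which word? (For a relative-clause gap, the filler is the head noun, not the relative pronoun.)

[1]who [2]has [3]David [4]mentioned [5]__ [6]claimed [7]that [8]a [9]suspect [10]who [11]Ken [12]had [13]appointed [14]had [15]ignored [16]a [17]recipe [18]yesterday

The marked gap is the subject of "claimed".
Its filler is the fronted wh-phrase "who", at word 1.
(The other dependency links word 9 to a gap after word 13.)

1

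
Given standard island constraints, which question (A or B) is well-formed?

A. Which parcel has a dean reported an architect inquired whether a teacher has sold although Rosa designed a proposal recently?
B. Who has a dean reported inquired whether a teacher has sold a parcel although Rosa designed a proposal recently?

In A, the wh-phrase is extracted from inside a wh-island (introduced by "whether"), which blocks movement.
In B, the extraction path crosses only that-complement boundaries, which are transparent.
So B is grammatical.

B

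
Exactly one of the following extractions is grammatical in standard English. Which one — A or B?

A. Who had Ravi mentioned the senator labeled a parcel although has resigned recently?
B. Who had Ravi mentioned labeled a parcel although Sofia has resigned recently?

B

In A, the wh-phrase is extracted from inside an adjunct island (introduced by "although"), which blocks movement.
In B, the extraction path crosses only that-complement boundaries, which are transparent.
So B is grammatical.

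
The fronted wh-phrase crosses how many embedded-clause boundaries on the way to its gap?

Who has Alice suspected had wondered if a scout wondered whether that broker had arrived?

"who" is extracted from the subject of "wondered".
Boundaries crossed, outermost first: [Ø] — 1 in total.

1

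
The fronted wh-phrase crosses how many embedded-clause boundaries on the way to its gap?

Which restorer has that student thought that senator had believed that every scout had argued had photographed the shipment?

3

"which restorer" is extracted from the subject of "photographed".
Boundaries crossed, outermost first: [Ø], [that], [Ø] — 3 in total.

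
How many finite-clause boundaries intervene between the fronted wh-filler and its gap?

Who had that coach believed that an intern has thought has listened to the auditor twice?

2

"who" is extracted from the subject of "listened".
Boundaries crossed, outermost first: [that], [Ø] — 2 in total.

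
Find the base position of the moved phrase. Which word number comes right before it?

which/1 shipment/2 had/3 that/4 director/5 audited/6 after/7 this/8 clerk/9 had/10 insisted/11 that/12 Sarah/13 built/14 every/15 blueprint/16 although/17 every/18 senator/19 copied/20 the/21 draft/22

6

The displaced element is "which shipment" (word 2).
It functions as the direct object of "audited", so the gap sits immediately after word 6 ("audited").
Base order: That director had audited which shipment after this clerk had insisted that Sarah built every blueprint although every senator copied the draft.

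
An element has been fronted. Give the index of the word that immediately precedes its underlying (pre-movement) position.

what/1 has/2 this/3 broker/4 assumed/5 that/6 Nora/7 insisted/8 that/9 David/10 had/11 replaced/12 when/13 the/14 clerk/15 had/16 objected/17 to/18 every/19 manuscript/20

12

The displaced element is "what" (word 1).
It is linked across 2 clause boundaries (that → that).
It functions as the direct object of "replaced", so the gap sits immediately after word 12 ("replaced").
Base order: This broker has assumed that Nora insisted that David had replaced what when the clerk had objected to every manuscript.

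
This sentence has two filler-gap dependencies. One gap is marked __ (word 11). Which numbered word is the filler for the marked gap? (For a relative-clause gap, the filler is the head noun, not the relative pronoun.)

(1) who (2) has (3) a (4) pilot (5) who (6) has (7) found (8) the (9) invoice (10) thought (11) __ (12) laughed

1

The marked gap is the subject of "laughed".
Its filler is the fronted wh-phrase "who", at word 1.
(The other dependency links word 4 to a gap after word 5.)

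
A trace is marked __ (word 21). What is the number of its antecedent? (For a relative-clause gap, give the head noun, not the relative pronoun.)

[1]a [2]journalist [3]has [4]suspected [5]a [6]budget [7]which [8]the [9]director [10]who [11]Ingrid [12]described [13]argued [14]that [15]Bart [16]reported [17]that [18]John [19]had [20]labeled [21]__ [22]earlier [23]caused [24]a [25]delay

6

The gap at 21 is the object of "labeled", inside a relative clause.
The relative pronoun is "which" (word 7); it is bound by the head noun immediately before it.
Its filler is the head noun "budget", at word 6.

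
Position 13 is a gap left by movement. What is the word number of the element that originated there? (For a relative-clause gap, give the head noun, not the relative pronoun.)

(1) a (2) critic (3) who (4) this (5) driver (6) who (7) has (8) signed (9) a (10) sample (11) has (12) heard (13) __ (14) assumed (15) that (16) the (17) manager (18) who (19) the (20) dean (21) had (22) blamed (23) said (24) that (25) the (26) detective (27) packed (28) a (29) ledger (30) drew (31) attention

The gap at 13 is the subject of "assumed", inside a relative clause.
The relative pronoun is "who" (word 3); it is bound by the head noun immediately before it.
Its filler is the head noun "critic", at word 2.

2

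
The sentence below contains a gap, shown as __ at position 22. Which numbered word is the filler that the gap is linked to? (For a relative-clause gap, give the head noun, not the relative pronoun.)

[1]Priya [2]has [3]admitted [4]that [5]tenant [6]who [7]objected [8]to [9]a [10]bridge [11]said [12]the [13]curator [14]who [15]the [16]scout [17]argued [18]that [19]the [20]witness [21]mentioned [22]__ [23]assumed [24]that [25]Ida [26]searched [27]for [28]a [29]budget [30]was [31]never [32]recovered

The gap at 22 is the subject of "assumed", inside a relative clause.
The relative pronoun is "who" (word 14); it is bound by the head noun immediately before it.
Its filler is the head noun "curator", at word 13.

13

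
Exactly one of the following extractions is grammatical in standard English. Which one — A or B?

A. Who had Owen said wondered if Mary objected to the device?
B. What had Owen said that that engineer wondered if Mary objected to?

A

In B, the wh-phrase is extracted from inside a wh-island (introduced by "if"), which blocks movement.
In A, the extraction path crosses only that-complement boundaries, which are transparent.
So A is grammatical.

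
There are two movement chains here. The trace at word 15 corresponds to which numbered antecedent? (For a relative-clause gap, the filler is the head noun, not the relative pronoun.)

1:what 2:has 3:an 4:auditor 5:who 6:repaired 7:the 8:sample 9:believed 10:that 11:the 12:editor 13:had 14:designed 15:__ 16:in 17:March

1

The marked gap is the direct object of "designed".
Its filler is the fronted wh-phrase "what", at word 1.
(The other dependency links word 4 to a gap after word 5.)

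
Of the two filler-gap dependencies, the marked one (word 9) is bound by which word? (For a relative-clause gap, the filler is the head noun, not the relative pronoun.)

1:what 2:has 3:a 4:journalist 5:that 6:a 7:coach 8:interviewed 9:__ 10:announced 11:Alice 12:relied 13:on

The marked gap is inside the relative clause, the direct object of "interviewed".
Its filler is the head noun "journalist" (via "that"), at word 4.
(The other dependency links word 1 to a gap after word 13.)

4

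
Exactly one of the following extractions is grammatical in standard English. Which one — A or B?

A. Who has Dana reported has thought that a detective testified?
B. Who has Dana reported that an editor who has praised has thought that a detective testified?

In B, the wh-phrase is extracted from inside a complex-NP island (relative clause) (introduced by "who"), which blocks movement.
In A, the extraction path crosses only that-complement boundaries, which are transparent.
So A is grammatical.

A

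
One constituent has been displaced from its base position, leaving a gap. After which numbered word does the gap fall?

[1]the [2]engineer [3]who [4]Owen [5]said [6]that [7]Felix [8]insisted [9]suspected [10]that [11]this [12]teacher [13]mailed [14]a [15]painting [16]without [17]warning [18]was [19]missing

The displaced element is "the engineer" (word 2).
It is linked across 2 clause boundaries (that → Ø).
It functions as the subject of "suspected", so the gap sits immediately after word 8 ("insisted").
Base order: Owen said that Felix insisted that the engineer suspected that this teacher mailed a painting without warning.

8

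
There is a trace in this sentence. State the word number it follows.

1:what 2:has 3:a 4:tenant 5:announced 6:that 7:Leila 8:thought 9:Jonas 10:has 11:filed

The displaced element is "what" (word 1).
It is linked across 2 clause boundaries (that → Ø).
It functions as the direct object of "filed", so the gap sits immediately after word 11 ("filed").
Base order: A tenant has announced that Leila thought Jonas has filed what.

11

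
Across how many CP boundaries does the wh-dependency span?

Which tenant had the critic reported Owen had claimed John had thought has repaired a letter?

"which tenant" is extracted from the subject of "repaired".
Boundaries crossed, outermost first: [Ø], [Ø], [Ø] — 3 in total.

3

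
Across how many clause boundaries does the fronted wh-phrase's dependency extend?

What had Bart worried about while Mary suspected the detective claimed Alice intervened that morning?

0

"what" originates inside the matrix clause — no clause boundary is crossed.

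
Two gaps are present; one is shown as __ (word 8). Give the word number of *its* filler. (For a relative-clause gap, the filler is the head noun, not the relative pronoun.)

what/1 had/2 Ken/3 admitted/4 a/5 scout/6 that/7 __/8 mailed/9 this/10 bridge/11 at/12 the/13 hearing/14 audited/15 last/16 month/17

The marked gap is inside the relative clause, the subject of "mailed".
Its filler is the head noun "scout" (via "that"), at word 6.
(The other dependency links word 1 to a gap after word 15.)

6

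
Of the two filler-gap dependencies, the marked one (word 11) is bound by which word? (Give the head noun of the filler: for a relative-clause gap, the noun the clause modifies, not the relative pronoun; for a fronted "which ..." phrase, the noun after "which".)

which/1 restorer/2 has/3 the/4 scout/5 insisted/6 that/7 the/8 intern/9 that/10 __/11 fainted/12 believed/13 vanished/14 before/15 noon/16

9

The marked gap is inside the relative clause, the subject of "fainted".
Its filler is the head noun "intern" (via "that"), at word 9.
(The other dependency links word 2 to a gap after word 13.)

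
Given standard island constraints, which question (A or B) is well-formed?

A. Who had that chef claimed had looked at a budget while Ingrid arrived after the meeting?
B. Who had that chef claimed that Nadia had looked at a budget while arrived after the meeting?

In B, the wh-phrase is extracted from inside an adjunct island (introduced by "while"), which blocks movement.
In A, the extraction path crosses only that-complement boundaries, which are transparent.
So A is grammatical.

A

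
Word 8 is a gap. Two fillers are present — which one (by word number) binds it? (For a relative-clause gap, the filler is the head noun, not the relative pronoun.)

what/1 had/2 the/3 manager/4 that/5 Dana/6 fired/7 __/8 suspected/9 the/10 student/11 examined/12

The marked gap is inside the relative clause, the direct object of "fired".
Its filler is the head noun "manager" (via "that"), at word 4.
(The other dependency links word 1 to a gap after word 12.)

4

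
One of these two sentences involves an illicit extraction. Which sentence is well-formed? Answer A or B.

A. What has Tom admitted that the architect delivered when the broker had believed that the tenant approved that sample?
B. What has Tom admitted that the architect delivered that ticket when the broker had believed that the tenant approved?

In B, the wh-phrase is extracted from inside an adjunct island (introduced by "when"), which blocks movement.
In A, the extraction path crosses only that-complement boundaries, which are transparent.
So A is grammatical.

A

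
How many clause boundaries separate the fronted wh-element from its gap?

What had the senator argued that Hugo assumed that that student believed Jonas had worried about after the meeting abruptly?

"what" is extracted from the PP object of "worried".
Boundaries crossed, outermost first: [that], [that], [Ø] — 3 in total.

3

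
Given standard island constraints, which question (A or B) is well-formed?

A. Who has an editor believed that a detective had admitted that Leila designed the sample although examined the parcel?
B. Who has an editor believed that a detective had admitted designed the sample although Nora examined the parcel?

B

In A, the wh-phrase is extracted from inside an adjunct island (introduced by "although"), which blocks movement.
In B, the extraction path crosses only that-complement boundaries, which are transparent.
So B is grammatical.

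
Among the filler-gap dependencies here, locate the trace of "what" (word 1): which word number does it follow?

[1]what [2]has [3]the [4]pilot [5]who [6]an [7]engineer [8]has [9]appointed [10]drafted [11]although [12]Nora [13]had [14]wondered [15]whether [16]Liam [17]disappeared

The displaced element is "what" (word 1).
It functions as the direct object of "drafted", so the gap sits immediately after word 10 ("drafted").
Base order: The pilot who an engineer has appointed has drafted what although Nora had wondered whether Liam disappeared.

10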